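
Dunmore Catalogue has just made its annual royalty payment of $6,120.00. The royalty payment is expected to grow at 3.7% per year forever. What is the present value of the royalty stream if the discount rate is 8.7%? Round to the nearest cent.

D₁ = D₀ × (1 + g) = $6,120.00 × 1.037 = $6,346.4400
Growing perpetuity: P = D₁ / (r − g) = $6,346.4400 / (0.087 − 0.037) = $126,928.80

$126928.80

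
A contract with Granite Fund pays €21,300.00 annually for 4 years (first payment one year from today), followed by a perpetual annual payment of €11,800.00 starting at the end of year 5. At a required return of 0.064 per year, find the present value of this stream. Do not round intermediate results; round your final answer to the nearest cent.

PV of 4-year annuity: €21,300.00 × [1 − (1+0.064)^−4] / 0.064 = 73135.71978
Perpetuity value at year 4: €11,800.00 / 0.064 = 184375.00000
PV of perpetuity: 184375.00000 / (1+0.064)^4 = 143858.49796
Total PV = 73135.71978 + 143858.49796 = 216994.21774

€216994.22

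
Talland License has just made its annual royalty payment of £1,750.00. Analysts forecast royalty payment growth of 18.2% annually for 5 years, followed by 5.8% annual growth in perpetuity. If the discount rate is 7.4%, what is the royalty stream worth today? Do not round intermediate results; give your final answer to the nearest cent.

£198611.31

D_1 = 2068.50000
D_2 = 2444.96700
D_3 = 2889.95099
D_4 = 3415.92207
D_5 = 4037.61989
Terminal value at year 5: TV = D_5×(1+g_2)/(r−g_2) = 4271.80185/0.016 = 266987.61539
P_0 = D_1/(1+r)^1 + D_2/(1+r)^2 + D_3/(1+r)^3 + D_4/(1+r)^4 + D_5/(1+r)^5 + TV/(1+r)^5
    = 1925.97765 + 2119.65138 + 2332.80069 + 2567.38399 + 2825.55669 + 186839.93591 = 198611.30631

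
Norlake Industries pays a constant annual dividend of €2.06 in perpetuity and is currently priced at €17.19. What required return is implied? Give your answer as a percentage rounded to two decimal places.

11.98%

P = C/r ⇒ r = C/P = €2.06/€17.19 = 0.119837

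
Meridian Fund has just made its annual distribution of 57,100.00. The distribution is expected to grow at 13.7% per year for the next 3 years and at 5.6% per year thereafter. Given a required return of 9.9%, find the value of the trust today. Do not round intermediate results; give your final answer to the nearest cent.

D_1 = 64922.70000
D_2 = 73817.10990
D_3 = 83930.05396
Terminal value at year 3: TV = D_3×(1+g_2)/(r−g_2) = 88630.13698/0.043 = 2061165.97623
P_0 = D_1/(1+r)^1 + D_2/(1+r)^2 + D_3/(1+r)^3 + TV/(1+r)^3
    = 59074.34031 + 61116.94716 + 63230.18100 + 1552815.60792 = 1736237.07640

1736237.08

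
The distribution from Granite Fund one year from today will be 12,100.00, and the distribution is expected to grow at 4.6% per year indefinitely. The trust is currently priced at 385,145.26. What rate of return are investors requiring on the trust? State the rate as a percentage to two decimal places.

P = D₁/(r − g) ⇒ r = D₁/P + g = 12,100.0000/385,145.26 + 0.046 = 0.031417 + 0.046 = 0.077417

7.74%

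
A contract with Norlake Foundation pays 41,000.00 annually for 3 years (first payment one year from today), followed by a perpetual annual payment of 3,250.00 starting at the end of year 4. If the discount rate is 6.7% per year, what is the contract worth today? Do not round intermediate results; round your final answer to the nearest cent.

PV of 3-year annuity: 41,000.00 × [1 − (1+0.067)^−3] / 0.067 = 108189.44411
Perpetuity value at year 3: 3,250.00 / 0.067 = 48507.46269
PV of perpetuity: 48507.46269 / (1+0.067)^3 = 39931.47017
Total PV = 108189.44411 + 39931.47017 = 148120.91427

148120.91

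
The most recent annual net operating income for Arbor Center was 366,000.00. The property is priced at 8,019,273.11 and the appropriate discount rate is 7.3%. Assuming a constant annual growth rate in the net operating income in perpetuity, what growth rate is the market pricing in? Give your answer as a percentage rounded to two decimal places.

2.62%

P = D₀(1+g)/(r−g) ⇒ P(r−g) = D₀(1+g) ⇒ g(P+D₀) = P·r − D₀
g = (P·r − D₀)/(P + D₀) = (8,019,273.11×0.073 − 366,000.00) / (8,019,273.11 + 366,000.00) = 0.026166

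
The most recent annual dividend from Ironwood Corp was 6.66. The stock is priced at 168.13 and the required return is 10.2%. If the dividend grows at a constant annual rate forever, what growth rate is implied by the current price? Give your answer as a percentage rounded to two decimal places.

6.00%

P = D₀(1+g)/(r−g) ⇒ P(r−g) = D₀(1+g) ⇒ g(P+D₀) = P·r − D₀
g = (P·r − D₀)/(P + D₀) = (168.13×0.102 − 6.66) / (168.13 + 6.66) = 0.060011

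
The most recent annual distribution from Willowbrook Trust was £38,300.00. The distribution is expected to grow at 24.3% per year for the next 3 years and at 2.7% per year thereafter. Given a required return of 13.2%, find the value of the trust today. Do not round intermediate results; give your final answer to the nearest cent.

£634910.95

D_1 = 47606.90000
D_2 = 59175.37670
D_3 = 73554.99324
Terminal value at year 3: TV = D_3×(1+g_2)/(r−g_2) = 75540.97806/0.105 = 719437.88624
P_0 = D_1/(1+r)^1 + D_2/(1+r)^2 + D_3/(1+r)^3 + TV/(1+r)^3
    = 42055.56537 + 46179.38848 + 50707.57940 + 495968.41943 = 634910.95268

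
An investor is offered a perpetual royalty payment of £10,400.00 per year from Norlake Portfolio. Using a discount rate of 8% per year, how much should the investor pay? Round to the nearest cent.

Level perpetuity: PV = C / r = £10,400.00 / 0.08 = £130,000.00

£130000.00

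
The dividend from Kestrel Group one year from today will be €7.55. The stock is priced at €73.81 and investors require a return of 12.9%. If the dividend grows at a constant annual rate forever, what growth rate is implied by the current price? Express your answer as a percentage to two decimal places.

2.67%

P = D₁/(r−g) ⇒ g = r − D₁/P = 0.129 − €7.55/€73.81 = 0.026710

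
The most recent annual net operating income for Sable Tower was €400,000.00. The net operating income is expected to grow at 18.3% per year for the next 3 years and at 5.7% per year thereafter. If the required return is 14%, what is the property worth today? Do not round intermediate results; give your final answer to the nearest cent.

D_1 = 473200.00000
D_2 = 559795.60000
D_3 = 662238.19480
Terminal value at year 3: TV = D_3×(1+g_2)/(r−g_2) = 699985.77190/0.083 = 8433563.51691
P_0 = D_1/(1+r)^1 + D_2/(1+r)^2 + D_3/(1+r)^3 + TV/(1+r)^3
    = 415087.71930 + 430744.53678 + 446991.91843 + 5692415.15400 = 6985239.32851

€6985239.33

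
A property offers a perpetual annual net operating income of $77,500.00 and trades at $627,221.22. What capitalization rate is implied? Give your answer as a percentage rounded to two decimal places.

12.36%

P = C/r ⇒ r = C/P = $77,500.00/$627,221.22 = 0.123561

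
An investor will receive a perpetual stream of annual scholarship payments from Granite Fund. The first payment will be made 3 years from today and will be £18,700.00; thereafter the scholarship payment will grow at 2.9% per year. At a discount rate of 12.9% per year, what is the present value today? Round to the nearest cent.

£146707.98

Value at end of year 2: C₁ / (r − g) = £18,700.00 / (0.129 − 0.029) = £187,000.0000
Discount to today: PV = £187,000.0000 / (1 + 0.129)^2 = £187,000.0000 / 1.274641 = £146,707.98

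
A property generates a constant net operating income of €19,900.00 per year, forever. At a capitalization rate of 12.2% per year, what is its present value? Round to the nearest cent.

Level perpetuity: PV = C / r = €19,900.00 / 0.122 = €163,114.75

€163114.75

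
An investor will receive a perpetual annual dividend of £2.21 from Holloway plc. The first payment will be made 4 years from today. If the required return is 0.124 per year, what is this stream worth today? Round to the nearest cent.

£12.55

Value at end of year 3: C / r = £2.21 / 0.124 = £17.8226
Discount to today: PV = £17.8226 / (1 + 0.124)^3 = £17.8226 / 1.420035 = £12.55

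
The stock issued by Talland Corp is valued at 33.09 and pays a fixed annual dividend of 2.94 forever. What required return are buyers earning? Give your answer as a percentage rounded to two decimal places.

P = C/r ⇒ r = C/P = 2.94/33.09 = 0.088849

8.88%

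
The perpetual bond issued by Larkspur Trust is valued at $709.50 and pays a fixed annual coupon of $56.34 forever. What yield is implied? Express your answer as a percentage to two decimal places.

P = C/r ⇒ r = C/P = $56.34/$709.50 = 0.079408

7.94%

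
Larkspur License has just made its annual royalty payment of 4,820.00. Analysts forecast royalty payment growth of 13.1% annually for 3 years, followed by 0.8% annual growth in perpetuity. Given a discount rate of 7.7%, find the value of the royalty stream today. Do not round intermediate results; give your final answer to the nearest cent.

D_1 = 5451.42000
D_2 = 6165.55602
D_3 = 6973.24386
Terminal value at year 3: TV = D_3×(1+g_2)/(r−g_2) = 7029.02981/0.069 = 101869.99724
P_0 = D_1/(1+r)^1 + D_2/(1+r)^2 + D_3/(1+r)^3 + TV/(1+r)^3
    = 5061.67131 + 5315.45984 + 5581.97315 + 81545.34688 = 97504.45118

97504.45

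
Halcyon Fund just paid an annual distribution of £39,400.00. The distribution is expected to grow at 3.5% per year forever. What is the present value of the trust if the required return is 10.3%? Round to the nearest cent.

£599691.18

D₁ = D₀ × (1 + g) = £39,400.00 × 1.035 = £40,779.0000
Growing perpetuity: P = D₁ / (r − g) = £40,779.0000 / (0.103 − 0.035) = £599,691.18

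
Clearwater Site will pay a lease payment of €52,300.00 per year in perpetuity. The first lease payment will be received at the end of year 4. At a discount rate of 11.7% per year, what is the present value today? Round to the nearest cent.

€320742.35

Value at end of year 3: C / r = €52,300.00 / 0.117 = €447,008.5470
Discount to today: PV = €447,008.5470 / (1 + 0.117)^3 = €447,008.5470 / 1.393669 = €320,742.35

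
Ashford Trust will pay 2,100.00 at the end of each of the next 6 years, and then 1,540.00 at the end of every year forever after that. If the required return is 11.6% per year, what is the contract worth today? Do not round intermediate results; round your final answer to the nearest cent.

15604.57

PV of 6-year annuity: 2,100.00 × [1 − (1+0.116)^−6] / 0.116 = 8732.65973
Perpetuity value at year 6: 1,540.00 / 0.116 = 13275.86207
PV of perpetuity: 13275.86207 / (1+0.116)^6 = 6871.91160
Total PV = 8732.65973 + 6871.91160 = 15604.57133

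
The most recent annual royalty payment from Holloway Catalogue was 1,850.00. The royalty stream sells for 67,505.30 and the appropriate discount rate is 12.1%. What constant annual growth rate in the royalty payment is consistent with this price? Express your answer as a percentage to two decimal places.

9.11%

P = D₀(1+g)/(r−g) ⇒ P(r−g) = D₀(1+g) ⇒ g(P+D₀) = P·r − D₀
g = (P·r − D₀)/(P + D₀) = (67,505.30×0.121 − 1,850.00) / (67,505.30 + 1,850.00) = 0.091098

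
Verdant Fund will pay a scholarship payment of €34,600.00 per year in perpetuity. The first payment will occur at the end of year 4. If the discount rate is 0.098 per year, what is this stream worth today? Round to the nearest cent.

Value at end of year 3: C / r = €34,600.00 / 0.098 = €353,061.2245
Discount to today: PV = €353,061.2245 / (1 + 0.098)^3 = €353,061.2245 / 1.323753 = €266,712.27

€266712.27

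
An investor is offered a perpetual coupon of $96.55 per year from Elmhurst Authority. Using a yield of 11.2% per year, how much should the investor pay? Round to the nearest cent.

$862.05

Level perpetuity: PV = C / r = $96.55 / 0.112 = $862.05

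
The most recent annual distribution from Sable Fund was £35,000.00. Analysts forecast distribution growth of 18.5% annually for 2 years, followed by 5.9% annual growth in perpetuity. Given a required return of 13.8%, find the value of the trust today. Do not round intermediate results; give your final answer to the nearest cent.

£583128.30

D_1 = 41475.00000
D_2 = 49147.87500
Terminal value at year 2: TV = D_2×(1+g_2)/(r−g_2) = 52047.59963/0.079 = 658830.37500
P_0 = D_1/(1+r)^1 + D_2/(1+r)^2 + TV/(1+r)^2
    = 36445.51845 + 37950.73758 + 508732.03922 = 583128.29525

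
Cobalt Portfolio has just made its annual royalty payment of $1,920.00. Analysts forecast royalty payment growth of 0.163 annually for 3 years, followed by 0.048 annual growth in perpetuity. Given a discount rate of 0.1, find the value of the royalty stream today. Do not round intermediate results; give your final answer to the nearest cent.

D_1 = 2232.96000
D_2 = 2596.93248
D_3 = 3020.23247
Terminal value at year 3: TV = D_3×(1+g_2)/(r−g_2) = 3165.20363/0.052 = 60869.30063
P_0 = D_1/(1+r)^1 + D_2/(1+r)^2 + D_3/(1+r)^3 + TV/(1+r)^3
    = 2029.96364 + 2146.22519 + 2269.14536 + 45732.00649 = 52177.34067

$52177.34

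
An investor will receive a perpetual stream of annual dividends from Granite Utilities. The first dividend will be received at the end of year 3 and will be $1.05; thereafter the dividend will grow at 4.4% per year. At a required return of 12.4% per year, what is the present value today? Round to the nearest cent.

Value at end of year 2: C₁ / (r − g) = $1.05 / (0.124 − 0.044) = $13.1250
Discount to today: PV = $13.1250 / (1 + 0.124)^2 = $13.1250 / 1.263376 = $10.39

$10.39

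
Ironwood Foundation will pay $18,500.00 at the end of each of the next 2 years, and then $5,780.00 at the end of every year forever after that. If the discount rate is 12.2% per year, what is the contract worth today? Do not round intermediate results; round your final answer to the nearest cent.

PV of 2-year annuity: $18,500.00 × [1 − (1+0.122)^−2] / 0.122 = 31183.96929
Perpetuity value at year 2: $5,780.00 / 0.122 = 47377.04918
PV of perpetuity: 47377.04918 / (1+0.122)^2 = 37634.16580
Total PV = 31183.96929 + 37634.16580 = 68818.13509

$68818.14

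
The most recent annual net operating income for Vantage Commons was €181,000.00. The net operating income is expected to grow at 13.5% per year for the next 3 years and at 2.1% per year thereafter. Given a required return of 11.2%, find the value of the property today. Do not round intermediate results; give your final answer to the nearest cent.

D_1 = 205435.00000
D_2 = 233168.72500
D_3 = 264646.50288
Terminal value at year 3: TV = D_3×(1+g_2)/(r−g_2) = 270204.07944/0.091 = 2969275.59819
P_0 = D_1/(1+r)^1 + D_2/(1+r)^2 + D_3/(1+r)^3 + TV/(1+r)^3
    = 184743.70504 + 188564.84282 + 192465.01493 + 2159415.16750 = 2725188.73028

€2725188.73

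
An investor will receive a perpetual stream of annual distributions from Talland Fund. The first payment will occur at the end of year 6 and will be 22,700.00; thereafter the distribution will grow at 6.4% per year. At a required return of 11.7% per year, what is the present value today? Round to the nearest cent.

Value at end of year 5: C₁ / (r − g) = 22,700.00 / (0.117 − 0.064) = 428,301.8868
Discount to today: PV = 428,301.8868 / (1 + 0.117)^5 = 428,301.8868 / 1.738865 = 246,311.18

246311.18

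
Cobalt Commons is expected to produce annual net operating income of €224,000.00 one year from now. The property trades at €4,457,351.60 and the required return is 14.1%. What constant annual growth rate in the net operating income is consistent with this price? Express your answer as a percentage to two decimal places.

9.07%

P = D₁/(r−g) ⇒ g = r − D₁/P = 0.141 − €224,000.00/€4,457,351.60 = 0.090746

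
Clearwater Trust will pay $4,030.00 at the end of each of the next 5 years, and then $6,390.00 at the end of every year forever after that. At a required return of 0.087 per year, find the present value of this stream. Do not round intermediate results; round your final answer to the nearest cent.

$64196.80

PV of 5-year annuity: $4,030.00 × [1 − (1+0.087)^−5] / 0.087 = 15798.07606
Perpetuity value at year 5: $6,390.00 / 0.087 = 73448.27586
PV of perpetuity: 73448.27586 / (1+0.087)^5 = 48398.72101
Total PV = 15798.07606 + 48398.72101 = 64196.79708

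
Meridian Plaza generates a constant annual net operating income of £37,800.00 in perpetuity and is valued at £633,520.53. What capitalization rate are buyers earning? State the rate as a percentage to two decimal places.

P = C/r ⇒ r = C/P = £37,800.00/£633,520.53 = 0.059667

5.97%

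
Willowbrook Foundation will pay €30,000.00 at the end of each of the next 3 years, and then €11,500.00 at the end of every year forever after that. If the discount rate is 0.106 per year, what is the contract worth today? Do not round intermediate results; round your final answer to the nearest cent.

PV of 3-year annuity: €30,000.00 × [1 − (1+0.106)^−3] / 0.106 = 73824.49009
Perpetuity value at year 3: €11,500.00 / 0.106 = 108490.56604
PV of perpetuity: 108490.56604 / (1+0.106)^3 = 80191.17817
Total PV = 73824.49009 + 80191.17817 = 154015.66826

€154015.67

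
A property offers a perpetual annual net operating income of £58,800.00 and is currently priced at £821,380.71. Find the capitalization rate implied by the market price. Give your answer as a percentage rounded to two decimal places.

7.16%

P = C/r ⇒ r = C/P = £58,800.00/£821,380.71 = 0.071587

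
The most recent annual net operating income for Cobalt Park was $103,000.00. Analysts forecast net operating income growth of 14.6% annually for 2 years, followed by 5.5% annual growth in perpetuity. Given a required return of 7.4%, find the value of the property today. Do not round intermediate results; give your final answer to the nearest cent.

D_1 = 118038.00000
D_2 = 135271.54800
Terminal value at year 2: TV = D_2×(1+g_2)/(r−g_2) = 142711.48314/0.019 = 7511130.69158
P_0 = D_1/(1+r)^1 + D_2/(1+r)^2 + TV/(1+r)^2
    = 109905.02793 + 117272.96277 + 6511735.56414 = 6738913.55484

$6738913.55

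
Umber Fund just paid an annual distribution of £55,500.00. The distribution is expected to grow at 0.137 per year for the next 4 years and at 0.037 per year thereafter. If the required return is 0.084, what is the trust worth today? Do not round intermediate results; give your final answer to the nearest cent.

£1732667.12

D_1 = 63103.50000
D_2 = 71748.67950
D_3 = 81578.24859
D_4 = 92754.46865
Terminal value at year 4: TV = D_4×(1+g_2)/(r−g_2) = 96186.38399/0.047 = 2046518.80827
P_0 = D_1/(1+r)^1 + D_2/(1+r)^2 + D_3/(1+r)^3 + D_4/(1+r)^4 + TV/(1+r)^4
    = 58213.56089 + 61059.79587 + 64045.19180 + 67176.55265 + 1482172.02338 = 1732667.12459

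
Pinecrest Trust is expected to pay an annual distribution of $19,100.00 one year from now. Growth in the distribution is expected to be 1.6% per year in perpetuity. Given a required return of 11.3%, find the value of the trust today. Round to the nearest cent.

Growing perpetuity: P = D₁ / (r − g) = $19,100.0000 / (0.113 − 0.016) = $196,907.22

$196907.22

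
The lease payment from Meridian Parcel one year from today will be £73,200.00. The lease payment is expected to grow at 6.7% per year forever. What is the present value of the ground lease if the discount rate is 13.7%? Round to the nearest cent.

£1045714.29

Growing perpetuity: P = D₁ / (r − g) = £73,200.0000 / (0.137 − 0.067) = £1,045,714.29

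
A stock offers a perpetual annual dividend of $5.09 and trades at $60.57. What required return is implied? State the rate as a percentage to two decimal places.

8.40%

P = C/r ⇒ r = C/P = $5.09/$60.57 = 0.084035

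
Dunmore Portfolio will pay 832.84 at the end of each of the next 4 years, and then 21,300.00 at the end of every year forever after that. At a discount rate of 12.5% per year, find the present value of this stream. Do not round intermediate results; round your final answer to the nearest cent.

108883.10

PV of 4-year annuity: 832.84 × [1 − (1+0.125)^−4] / 0.125 = 2503.21670
Perpetuity value at year 4: 21,300.00 / 0.125 = 170400.00000
PV of perpetuity: 170400.00000 / (1+0.125)^4 = 106379.88112
Total PV = 2503.21670 + 106379.88112 = 108883.09782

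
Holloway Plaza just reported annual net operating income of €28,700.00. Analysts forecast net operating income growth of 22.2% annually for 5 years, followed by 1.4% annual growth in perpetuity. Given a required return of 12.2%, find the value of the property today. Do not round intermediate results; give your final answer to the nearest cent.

€599685.23

D_1 = 35071.40000
D_2 = 42857.25080
D_3 = 52371.56048
D_4 = 63998.04690
D_5 = 78205.61332
Terminal value at year 5: TV = D_5×(1+g_2)/(r−g_2) = 79300.49190/0.108 = 734263.81391
P_0 = D_1/(1+r)^1 + D_2/(1+r)^2 + D_3/(1+r)^3 + D_4/(1+r)^4 + D_5/(1+r)^5 + TV/(1+r)^5
    = 31257.93226 + 34043.84423 + 37078.05495 + 40382.69442 + 43981.86505 + 412940.84408 = 599685.23500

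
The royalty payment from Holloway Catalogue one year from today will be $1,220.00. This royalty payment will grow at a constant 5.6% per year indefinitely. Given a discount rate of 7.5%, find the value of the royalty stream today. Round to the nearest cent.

Growing perpetuity: P = D₁ / (r − g) = $1,220.0000 / (0.075 − 0.056) = $64,210.53

$64210.53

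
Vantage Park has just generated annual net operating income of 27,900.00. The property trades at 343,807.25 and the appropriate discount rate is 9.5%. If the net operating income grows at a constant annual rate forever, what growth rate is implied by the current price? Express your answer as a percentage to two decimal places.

P = D₀(1+g)/(r−g) ⇒ P(r−g) = D₀(1+g) ⇒ g(P+D₀) = P·r − D₀
g = (P·r − D₀)/(P + D₀) = (343,807.25×0.095 − 27,900.00) / (343,807.25 + 27,900.00) = 0.012810

1.28%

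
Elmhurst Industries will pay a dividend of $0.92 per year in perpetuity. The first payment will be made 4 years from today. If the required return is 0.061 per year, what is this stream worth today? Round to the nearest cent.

Value at end of year 3: C / r = $0.92 / 0.061 = $15.0820
Discount to today: PV = $15.0820 / (1 + 0.061)^3 = $15.0820 / 1.194390 = $12.63

$12.63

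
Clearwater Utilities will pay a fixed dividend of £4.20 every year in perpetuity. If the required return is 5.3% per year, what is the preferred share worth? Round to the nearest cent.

Level perpetuity: PV = C / r = £4.20 / 0.053 = £79.25

£79.25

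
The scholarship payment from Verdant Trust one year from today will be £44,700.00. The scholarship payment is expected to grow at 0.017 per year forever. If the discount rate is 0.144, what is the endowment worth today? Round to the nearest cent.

£351968.50

Growing perpetuity: P = D₁ / (r − g) = £44,700.0000 / (0.144 − 0.017) = £351,968.50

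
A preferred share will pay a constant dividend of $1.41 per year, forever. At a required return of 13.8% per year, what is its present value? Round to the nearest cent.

$10.22

Level perpetuity: PV = C / r = $1.41 / 0.138 = $10.22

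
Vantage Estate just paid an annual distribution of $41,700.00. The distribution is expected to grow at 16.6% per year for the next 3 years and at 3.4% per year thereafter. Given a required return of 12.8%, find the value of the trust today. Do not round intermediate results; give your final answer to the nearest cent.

D_1 = 48622.20000
D_2 = 56693.48520
D_3 = 66104.60374
Terminal value at year 3: TV = D_3×(1+g_2)/(r−g_2) = 68352.16027/0.094 = 727150.64118
P_0 = D_1/(1+r)^1 + D_2/(1+r)^2 + D_3/(1+r)^3 + TV/(1+r)^3
    = 43104.78723 + 44556.89886 + 46057.92914 + 506637.22056 = 640356.83579

$640356.84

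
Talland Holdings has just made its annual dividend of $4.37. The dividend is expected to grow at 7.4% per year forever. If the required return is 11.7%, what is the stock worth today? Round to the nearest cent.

$109.15

D₁ = D₀ × (1 + g) = $4.37 × 1.074 = $4.6934
Growing perpetuity: P = D₁ / (r − g) = $4.6934 / (0.117 − 0.074) = $109.15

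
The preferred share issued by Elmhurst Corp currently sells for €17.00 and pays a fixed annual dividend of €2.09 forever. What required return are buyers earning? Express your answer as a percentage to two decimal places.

P = C/r ⇒ r = C/P = €2.09/€17.00 = 0.122941

12.29%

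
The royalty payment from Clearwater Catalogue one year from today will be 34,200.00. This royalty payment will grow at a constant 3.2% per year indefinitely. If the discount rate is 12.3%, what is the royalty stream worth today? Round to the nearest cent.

Growing perpetuity: P = D₁ / (r − g) = 34,200.0000 / (0.123 − 0.032) = 375,824.18

375824.18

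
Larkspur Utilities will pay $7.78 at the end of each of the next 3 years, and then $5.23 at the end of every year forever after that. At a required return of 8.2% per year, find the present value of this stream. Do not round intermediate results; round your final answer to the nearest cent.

$70.33

PV of 3-year annuity: $7.78 × [1 − (1+0.082)^−3] / 0.082 = 19.97768
Perpetuity value at year 3: $5.23 / 0.082 = 63.78049
PV of perpetuity: 63.78049 / (1+0.082)^3 = 50.35076
Total PV = 19.97768 + 50.35076 = 70.32844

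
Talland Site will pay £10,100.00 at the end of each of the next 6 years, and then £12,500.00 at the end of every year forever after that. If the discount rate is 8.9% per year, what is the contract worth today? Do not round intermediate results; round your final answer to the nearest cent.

PV of 6-year annuity: £10,100.00 × [1 − (1+0.089)^−6] / 0.089 = 45443.17996
Perpetuity value at year 6: £12,500.00 / 0.089 = 140449.43820
PV of perpetuity: 140449.43820 / (1+0.089)^6 = 84207.87885
Total PV = 45443.17996 + 84207.87885 = 129651.05881

£129651.06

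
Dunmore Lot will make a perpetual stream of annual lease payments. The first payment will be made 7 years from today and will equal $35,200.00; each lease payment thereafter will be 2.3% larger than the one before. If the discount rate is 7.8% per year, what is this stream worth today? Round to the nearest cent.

Value at end of year 6: C₁ / (r − g) = $35,200.00 / (0.078 − 0.023) = $640,000.0000
Discount to today: PV = $640,000.0000 / (1 + 0.078)^6 = $640,000.0000 / 1.569324 = $407,818.96

$407818.96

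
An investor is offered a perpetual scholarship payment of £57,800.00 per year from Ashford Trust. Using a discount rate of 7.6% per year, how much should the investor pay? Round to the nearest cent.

£760526.32

Level perpetuity: PV = C / r = £57,800.00 / 0.076 = £760,526.32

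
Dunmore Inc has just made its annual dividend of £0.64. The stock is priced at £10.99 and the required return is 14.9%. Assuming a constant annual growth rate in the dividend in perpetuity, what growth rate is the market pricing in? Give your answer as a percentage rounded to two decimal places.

P = D₀(1+g)/(r−g) ⇒ P(r−g) = D₀(1+g) ⇒ g(P+D₀) = P·r − D₀
g = (P·r − D₀)/(P + D₀) = (£10.99×0.149 − £0.64) / (£10.99 + £0.64) = 0.085770

8.58%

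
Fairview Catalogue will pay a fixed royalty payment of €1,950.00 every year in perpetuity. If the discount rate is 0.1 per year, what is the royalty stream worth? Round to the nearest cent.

Level perpetuity: PV = C / r = €1,950.00 / 0.1 = €19,500.00

€19500.00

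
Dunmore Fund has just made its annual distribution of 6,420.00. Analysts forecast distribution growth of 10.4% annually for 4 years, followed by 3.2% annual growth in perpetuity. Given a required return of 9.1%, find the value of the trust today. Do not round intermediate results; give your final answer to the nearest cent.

144198.49

D_1 = 7087.68000
D_2 = 7824.79872
D_3 = 8638.57779
D_4 = 9536.98988
Terminal value at year 4: TV = D_4×(1+g_2)/(r−g_2) = 9842.17355/0.059 = 166816.50089
P_0 = D_1/(1+r)^1 + D_2/(1+r)^2 + D_3/(1+r)^3 + D_4/(1+r)^4 + TV/(1+r)^4
    = 6496.49863 + 6573.90878 + 6652.24133 + 6731.50727 + 117744.33059 = 144198.48660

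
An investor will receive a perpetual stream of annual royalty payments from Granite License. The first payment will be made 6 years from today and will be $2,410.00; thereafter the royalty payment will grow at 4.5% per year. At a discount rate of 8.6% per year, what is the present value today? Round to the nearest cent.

Value at end of year 5: C₁ / (r − g) = $2,410.00 / (0.086 − 0.045) = $58,780.4878
Discount to today: PV = $58,780.4878 / (1 + 0.086)^5 = $58,780.4878 / 1.510599 = $38,912.05

$38912.05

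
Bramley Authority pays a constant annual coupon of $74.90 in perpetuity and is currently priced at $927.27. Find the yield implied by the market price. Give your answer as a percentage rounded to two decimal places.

P = C/r ⇒ r = C/P = $74.90/$927.27 = 0.080775

8.08%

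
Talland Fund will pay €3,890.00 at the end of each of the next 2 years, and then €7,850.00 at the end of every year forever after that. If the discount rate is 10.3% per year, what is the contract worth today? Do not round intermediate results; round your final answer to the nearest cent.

€69368.43

PV of 2-year annuity: €3,890.00 × [1 − (1+0.103)^−2] / 0.103 = 6724.15706
Perpetuity value at year 2: €7,850.00 / 0.103 = 76213.59223
PV of perpetuity: 76213.59223 / (1+0.103)^2 = 62644.27785
Total PV = 6724.15706 + 62644.27785 = 69368.43491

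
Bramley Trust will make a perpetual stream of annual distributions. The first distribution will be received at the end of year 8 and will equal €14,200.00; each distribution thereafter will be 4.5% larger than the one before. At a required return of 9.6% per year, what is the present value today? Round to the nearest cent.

€146569.73

Value at end of year 7: C₁ / (r − g) = €14,200.00 / (0.096 − 0.045) = €278,431.3725
Discount to today: PV = €278,431.3725 / (1 + 0.096)^7 = €278,431.3725 / 1.899651 = €146,569.73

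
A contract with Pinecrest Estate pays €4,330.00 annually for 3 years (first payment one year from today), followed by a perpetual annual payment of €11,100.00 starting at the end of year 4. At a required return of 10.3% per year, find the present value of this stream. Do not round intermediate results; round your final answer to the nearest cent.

PV of 3-year annuity: €4,330.00 × [1 − (1+0.103)^−3] / 0.103 = 10711.45068
Perpetuity value at year 3: €11,100.00 / 0.103 = 107766.99029
PV of perpetuity: 107766.99029 / (1+0.103)^3 = 80308.07516
Total PV = 10711.45068 + 80308.07516 = 91019.52584

€91019.53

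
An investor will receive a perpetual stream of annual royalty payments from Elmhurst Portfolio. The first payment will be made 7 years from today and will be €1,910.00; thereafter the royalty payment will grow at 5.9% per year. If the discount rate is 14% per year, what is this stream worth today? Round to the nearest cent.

Value at end of year 6: C₁ / (r − g) = €1,910.00 / (0.14 − 0.059) = €23,580.2469
Discount to today: PV = €23,580.2469 / (1 + 0.14)^6 = €23,580.2469 / 2.194973 = €10,742.84

€10742.84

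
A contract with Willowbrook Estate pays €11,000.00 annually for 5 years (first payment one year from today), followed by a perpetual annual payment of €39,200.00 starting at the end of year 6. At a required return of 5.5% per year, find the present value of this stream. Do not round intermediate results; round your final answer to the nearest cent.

€592305.25

PV of 5-year annuity: €11,000.00 × [1 − (1+0.055)^−5] / 0.055 = 46973.12923
Perpetuity value at year 5: €39,200.00 / 0.055 = 712727.27273
PV of perpetuity: 712727.27273 / (1+0.055)^5 = 545332.12128
Total PV = 46973.12923 + 545332.12128 = 592305.25051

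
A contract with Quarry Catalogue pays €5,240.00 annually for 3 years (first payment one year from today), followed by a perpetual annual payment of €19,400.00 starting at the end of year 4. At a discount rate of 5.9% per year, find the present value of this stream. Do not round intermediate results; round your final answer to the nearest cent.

PV of 3-year annuity: €5,240.00 × [1 − (1+0.059)^−3] / 0.059 = 14032.53752
Perpetuity value at year 3: €19,400.00 / 0.059 = 328813.55932
PV of perpetuity: 328813.55932 / (1+0.059)^3 = 276861.03491
Total PV = 14032.53752 + 276861.03491 = 290893.57243

€290893.57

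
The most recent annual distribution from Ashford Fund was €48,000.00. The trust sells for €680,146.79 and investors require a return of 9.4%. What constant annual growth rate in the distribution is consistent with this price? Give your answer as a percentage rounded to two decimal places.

2.19%

P = D₀(1+g)/(r−g) ⇒ P(r−g) = D₀(1+g) ⇒ g(P+D₀) = P·r − D₀
g = (P·r − D₀)/(P + D₀) = (€680,146.79×0.094 − €48,000.00) / (€680,146.79 + €48,000.00) = 0.021883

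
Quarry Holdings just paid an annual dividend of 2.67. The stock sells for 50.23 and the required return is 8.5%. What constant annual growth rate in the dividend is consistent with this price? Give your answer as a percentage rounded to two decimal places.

P = D₀(1+g)/(r−g) ⇒ P(r−g) = D₀(1+g) ⇒ g(P+D₀) = P·r − D₀
g = (P·r − D₀)/(P + D₀) = (50.23×0.085 − 2.67) / (50.23 + 2.67) = 0.030237

3.02%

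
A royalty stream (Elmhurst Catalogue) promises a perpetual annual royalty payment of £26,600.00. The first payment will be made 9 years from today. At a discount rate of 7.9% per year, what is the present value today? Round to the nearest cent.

Value at end of year 8: C / r = £26,600.00 / 0.079 = £336,708.8608
Discount to today: PV = £336,708.8608 / (1 + 0.079)^8 = £336,708.8608 / 1.837264 = £183,266.46

£183266.46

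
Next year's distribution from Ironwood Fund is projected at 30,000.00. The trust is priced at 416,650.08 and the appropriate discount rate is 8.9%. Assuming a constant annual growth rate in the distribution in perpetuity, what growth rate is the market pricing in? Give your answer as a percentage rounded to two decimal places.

P = D₁/(r−g) ⇒ g = r − D₁/P = 0.089 − 30,000.00/416,650.08 = 0.016997

1.70%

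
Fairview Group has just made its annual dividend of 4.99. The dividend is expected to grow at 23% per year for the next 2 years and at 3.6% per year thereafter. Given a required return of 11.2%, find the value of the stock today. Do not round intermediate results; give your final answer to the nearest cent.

D_1 = 6.13770
D_2 = 7.54937
Terminal value at year 2: TV = D_2×(1+g_2)/(r−g_2) = 7.82115/0.076 = 102.90985
P_0 = D_1/(1+r)^1 + D_2/(1+r)^2 + TV/(1+r)^2
    = 5.51951 + 6.10522 + 83.22376 = 94.84850

94.85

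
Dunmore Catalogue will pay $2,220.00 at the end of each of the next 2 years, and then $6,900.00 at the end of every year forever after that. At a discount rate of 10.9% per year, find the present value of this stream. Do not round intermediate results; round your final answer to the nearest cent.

PV of 2-year annuity: $2,220.00 × [1 − (1+0.109)^−2] / 0.109 = 3806.85611
Perpetuity value at year 2: $6,900.00 / 0.109 = 63302.75229
PV of perpetuity: 63302.75229 / (1+0.109)^2 = 51470.63195
Total PV = 3806.85611 + 51470.63195 = 55277.48806

$55277.49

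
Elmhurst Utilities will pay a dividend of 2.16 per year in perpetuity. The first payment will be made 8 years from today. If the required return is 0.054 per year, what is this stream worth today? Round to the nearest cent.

27.68

Value at end of year 7: C / r = 2.16 / 0.054 = 40.0000
Discount to today: PV = 40.0000 / (1 + 0.054)^7 = 40.0000 / 1.445055 = 27.68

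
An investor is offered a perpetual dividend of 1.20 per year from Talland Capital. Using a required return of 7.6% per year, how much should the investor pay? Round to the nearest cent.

15.79

Level perpetuity: PV = C / r = 1.20 / 0.076 = 15.79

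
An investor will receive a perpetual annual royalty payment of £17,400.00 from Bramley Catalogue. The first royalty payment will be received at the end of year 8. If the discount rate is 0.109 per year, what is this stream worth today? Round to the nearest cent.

Value at end of year 7: C / r = £17,400.00 / 0.109 = £159,633.0275
Discount to today: PV = £159,633.0275 / (1 + 0.109)^7 = £159,633.0275 / 2.063103 = £77,375.23

£77375.23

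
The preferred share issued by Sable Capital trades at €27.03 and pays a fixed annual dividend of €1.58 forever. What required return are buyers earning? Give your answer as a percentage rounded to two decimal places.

5.85%

P = C/r ⇒ r = C/P = €1.58/€27.03 = 0.058454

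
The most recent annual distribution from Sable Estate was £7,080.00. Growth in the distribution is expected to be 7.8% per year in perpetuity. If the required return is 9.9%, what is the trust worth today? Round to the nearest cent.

£363440.00

D₁ = D₀ × (1 + g) = £7,080.00 × 1.078 = £7,632.2400
Growing perpetuity: P = D₁ / (r − g) = £7,632.2400 / (0.099 − 0.078) = £363,440.00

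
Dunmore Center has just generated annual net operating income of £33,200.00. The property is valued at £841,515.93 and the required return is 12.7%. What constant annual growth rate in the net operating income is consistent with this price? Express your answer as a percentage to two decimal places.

8.42%

P = D₀(1+g)/(r−g) ⇒ P(r−g) = D₀(1+g) ⇒ g(P+D₀) = P·r − D₀
g = (P·r − D₀)/(P + D₀) = (£841,515.93×0.127 − £33,200.00) / (£841,515.93 + £33,200.00) = 0.084225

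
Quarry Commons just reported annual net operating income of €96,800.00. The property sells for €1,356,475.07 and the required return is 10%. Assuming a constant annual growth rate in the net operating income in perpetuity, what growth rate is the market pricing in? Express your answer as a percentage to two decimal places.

P = D₀(1+g)/(r−g) ⇒ P(r−g) = D₀(1+g) ⇒ g(P+D₀) = P·r − D₀
g = (P·r − D₀)/(P + D₀) = (€1,356,475.07×0.1 − €96,800.00) / (€1,356,475.07 + €96,800.00) = 0.026731

2.67%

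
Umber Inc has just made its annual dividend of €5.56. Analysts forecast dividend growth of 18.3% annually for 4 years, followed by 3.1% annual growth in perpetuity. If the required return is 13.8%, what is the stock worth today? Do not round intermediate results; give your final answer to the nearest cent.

D_1 = 6.57748
D_2 = 7.78116
D_3 = 9.20511
D_4 = 10.88965
Terminal value at year 4: TV = D_4×(1+g_2)/(r−g_2) = 11.22723/0.107 = 104.92734
P_0 = D_1/(1+r)^1 + D_2/(1+r)^2 + D_3/(1+r)^3 + D_4/(1+r)^4 + TV/(1+r)^4
    = 5.77986 + 6.00841 + 6.24600 + 6.49299 + 62.56329 = 87.09056

€87.09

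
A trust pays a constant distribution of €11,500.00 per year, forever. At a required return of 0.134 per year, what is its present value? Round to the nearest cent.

€85820.90

Level perpetuity: PV = C / r = €11,500.00 / 0.134 = €85,820.90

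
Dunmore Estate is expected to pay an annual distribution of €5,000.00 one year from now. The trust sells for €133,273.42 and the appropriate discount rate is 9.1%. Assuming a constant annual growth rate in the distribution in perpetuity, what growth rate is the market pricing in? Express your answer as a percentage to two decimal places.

P = D₁/(r−g) ⇒ g = r − D₁/P = 0.091 − €5,000.00/€133,273.42 = 0.053483

5.35%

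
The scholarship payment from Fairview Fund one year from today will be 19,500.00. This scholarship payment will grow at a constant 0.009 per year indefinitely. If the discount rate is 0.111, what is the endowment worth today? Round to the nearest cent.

191176.47

Growing perpetuity: P = D₁ / (r − g) = 19,500.0000 / (0.111 − 0.009) = 191,176.47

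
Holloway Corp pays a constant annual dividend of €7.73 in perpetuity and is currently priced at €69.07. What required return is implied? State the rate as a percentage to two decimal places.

11.19%

P = C/r ⇒ r = C/P = €7.73/€69.07 = 0.111915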